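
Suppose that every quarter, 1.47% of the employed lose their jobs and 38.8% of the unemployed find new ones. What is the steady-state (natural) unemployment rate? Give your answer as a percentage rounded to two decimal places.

At steady state the flows balance: s·E = f·U, so U/(E+U) = s/(s+f).
u* = 1.47 / (1.47 + 38.8) = 1.47 / 40.27 = 3.65%.

Steady-state unemployment rate ≈ 3.65%.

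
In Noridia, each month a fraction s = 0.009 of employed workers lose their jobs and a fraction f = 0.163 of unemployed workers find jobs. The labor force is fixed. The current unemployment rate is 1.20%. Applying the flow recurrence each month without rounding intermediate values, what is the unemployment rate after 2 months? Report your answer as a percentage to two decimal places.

With a fixed labor force, u_{t+1} = u_t + s·(1−u_t) − f·u_t = u_t·(1−s−f) + s.
Here 1−s−f = 0.828 and s = 0.009.
u_1 = 0.012000 × 0.828 + 0.009 = 0.018936.
u_2 = 0.018936 × 0.828 + 0.009 = 0.024679.

Unemployment rate after two months ≈ 2.47%.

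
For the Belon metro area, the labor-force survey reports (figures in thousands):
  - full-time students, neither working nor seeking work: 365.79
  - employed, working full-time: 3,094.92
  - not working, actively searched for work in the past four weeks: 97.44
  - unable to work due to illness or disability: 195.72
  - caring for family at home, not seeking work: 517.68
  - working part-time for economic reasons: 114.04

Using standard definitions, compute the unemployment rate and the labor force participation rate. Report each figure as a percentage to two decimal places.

Employed = 3,094.92 + 114.04 = 3,208.96 thousand (anyone who worked, including part-time for economic reasons, counts as employed).
Unemployed = 97.44 thousand.
Labor force = 3,208.96 + 97.44 = 3,306.40 thousand.
Not in labor force = 365.79 + 195.72 + 517.68 = 1,079.19 thousand (those not working and not actively searching are outside the labor force).
Civilian working-age population = 3,306.40 + 1,079.19 = 4,385.59 thousand.
Unemployment rate = 97.44 / 3,306.40 = 2.95%.
Labor force participation rate = 3,306.40 / 4,385.59 = 75.39%.

Unemployment rate ≈ 2.95%; labor force participation rate ≈ 75.39%.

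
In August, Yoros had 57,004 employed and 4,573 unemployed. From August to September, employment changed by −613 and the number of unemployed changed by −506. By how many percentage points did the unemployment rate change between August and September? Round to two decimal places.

August: labor force = 57,004 + 4,573 = 61,577; u = 4,573/61,577 = 7.43%.
September: labor force = 56,391 + 4,067 = 60,458; u = 4,067/60,458 = 6.73%.
Change = 6.73% − 7.43% = −0.70 pp.

The unemployment rate changed by −0.70 percentage points.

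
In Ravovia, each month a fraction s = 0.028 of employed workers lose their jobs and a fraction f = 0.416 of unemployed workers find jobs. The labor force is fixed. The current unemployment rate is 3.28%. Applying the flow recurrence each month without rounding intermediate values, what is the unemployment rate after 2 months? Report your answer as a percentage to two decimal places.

With a fixed labor force, u_{t+1} = u_t + s·(1−u_t) − f·u_t = u_t·(1−s−f) + s.
Here 1−s−f = 0.556 and s = 0.028.
u_1 = 0.032800 × 0.556 + 0.028 = 0.046237.
u_2 = 0.046237 × 0.556 + 0.028 = 0.053708.

Unemployment rate after two months ≈ 5.37%.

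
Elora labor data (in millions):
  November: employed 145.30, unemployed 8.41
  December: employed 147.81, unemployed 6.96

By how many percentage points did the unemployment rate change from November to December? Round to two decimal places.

The unemployment rate changed by −0.97 percentage points.

November: labor force = 145.30 + 8.41 = 153.71; u = 8.41/153.71 = 5.47%.
December: labor force = 147.81 + 6.96 = 154.77; u = 6.96/154.77 = 4.50%.
Change = 4.50% − 5.47% = −0.97 pp.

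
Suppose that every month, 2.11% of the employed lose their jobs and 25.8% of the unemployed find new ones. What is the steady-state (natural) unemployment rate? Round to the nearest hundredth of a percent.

Steady-state unemployment rate ≈ 7.56%.

At steady state the flows balance: s·E = f·U, so U/(E+U) = s/(s+f).
u* = 2.11 / (2.11 + 25.8) = 2.11 / 27.91 = 7.56%.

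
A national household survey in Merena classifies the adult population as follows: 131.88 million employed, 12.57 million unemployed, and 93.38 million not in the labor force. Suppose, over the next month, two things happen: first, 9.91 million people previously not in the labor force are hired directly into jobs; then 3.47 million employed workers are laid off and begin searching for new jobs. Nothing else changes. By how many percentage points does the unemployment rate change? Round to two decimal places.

Initially, labor force = 131.88 + 12.57 = 144.45 million, so u = 12.57/144.45 = 8.70%.
After the first change, employed and labor force both rise by 9.91; unemployed unchanged → E = 141.79, U = 12.57, labor force = 154.36 million.
After the second change, employed falls and unemployed rises by 3.47; labor force unchanged → E = 138.32, U = 16.04, labor force = 154.36 million.
New unemployment rate = 16.04 / 154.36 = 10.39%.
Change = 10.39% − 8.70% = +1.69 percentage points.

The unemployment rate changes by +1.69 percentage points.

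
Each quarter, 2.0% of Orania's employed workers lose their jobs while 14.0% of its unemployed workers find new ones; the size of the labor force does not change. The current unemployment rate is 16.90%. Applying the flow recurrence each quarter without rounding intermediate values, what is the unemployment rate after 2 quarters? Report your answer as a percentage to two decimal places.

Unemployment rate after two quarters ≈ 15.60%.

With a fixed labor force, u_{t+1} = u_t + s·(1−u_t) − f·u_t = u_t·(1−s−f) + s.
Here 1−s−f = 0.840 and s = 0.020.
u_1 = 0.169000 × 0.840 + 0.020 = 0.161960.
u_2 = 0.161960 × 0.840 + 0.020 = 0.156046.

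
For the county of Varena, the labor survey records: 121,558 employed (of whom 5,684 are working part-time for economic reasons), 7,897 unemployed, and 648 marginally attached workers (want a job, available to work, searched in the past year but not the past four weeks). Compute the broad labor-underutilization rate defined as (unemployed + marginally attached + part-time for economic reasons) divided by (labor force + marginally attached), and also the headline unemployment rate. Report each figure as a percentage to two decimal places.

Labor force = 121,558 + 7,897 = 129,455.
Numerator = 7,897 + 648 + 5,684 = 14,229.
Denominator = 129,455 + 648 = 130,103.
Broad rate = 14,229 / 130,103 = 10.94%.
Headline unemployment rate = 7,897 / 129,455 = 6.10%.

Broad underutilization rate ≈ 10.94%; headline unemployment rate ≈ 6.10%.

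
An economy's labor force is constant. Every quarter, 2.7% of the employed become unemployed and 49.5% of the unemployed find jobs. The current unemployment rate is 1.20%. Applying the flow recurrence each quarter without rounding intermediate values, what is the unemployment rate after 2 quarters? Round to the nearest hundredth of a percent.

Unemployment rate after two quarters ≈ 4.26%.

With a fixed labor force, u_{t+1} = u_t + s·(1−u_t) − f·u_t = u_t·(1−s−f) + s.
Here 1−s−f = 0.478 and s = 0.027.
u_1 = 0.012000 × 0.478 + 0.027 = 0.032736.
u_2 = 0.032736 × 0.478 + 0.027 = 0.042648.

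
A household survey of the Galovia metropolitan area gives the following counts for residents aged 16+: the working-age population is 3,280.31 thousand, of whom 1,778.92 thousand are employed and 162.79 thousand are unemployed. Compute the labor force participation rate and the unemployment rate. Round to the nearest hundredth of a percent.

Labor force = employed + unemployed = 1,778.92 + 162.79 = 1,941.71 thousand.
Unemployment rate = 162.79 / 1,941.71 = 8.38%.
Labor force participation rate = 1,941.71 / 3,280.31 = 59.19%.

Labor force participation rate ≈ 59.19%; unemployment rate ≈ 8.38%.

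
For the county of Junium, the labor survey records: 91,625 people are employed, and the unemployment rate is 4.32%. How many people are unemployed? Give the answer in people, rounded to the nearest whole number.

Let U be the number unemployed. The labor force is E + U, and U/(E+U) = 0.0432.
So U = 0.0432 × 91,625 / (1 − 0.0432) = 3958.20 / 0.9568 ≈ 4,137.

About 4,137 are unemployed.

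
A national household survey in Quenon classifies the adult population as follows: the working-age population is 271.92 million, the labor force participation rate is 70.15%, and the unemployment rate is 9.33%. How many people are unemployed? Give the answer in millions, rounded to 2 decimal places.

Labor force = 0.7015 × 271.92 = 190.75 million.
Unemployed = 0.0933 × 190.75 ≈ 17.80 million.

About 17.80 million are unemployed.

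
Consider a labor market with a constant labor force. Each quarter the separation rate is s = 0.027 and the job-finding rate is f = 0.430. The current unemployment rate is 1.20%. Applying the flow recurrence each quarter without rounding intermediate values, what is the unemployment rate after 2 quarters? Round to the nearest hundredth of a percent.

With a fixed labor force, u_{t+1} = u_t + s·(1−u_t) − f·u_t = u_t·(1−s−f) + s.
Here 1−s−f = 0.543 and s = 0.027.
u_1 = 0.012000 × 0.543 + 0.027 = 0.033516.
u_2 = 0.033516 × 0.543 + 0.027 = 0.045199.

Unemployment rate after two quarters ≈ 4.52%.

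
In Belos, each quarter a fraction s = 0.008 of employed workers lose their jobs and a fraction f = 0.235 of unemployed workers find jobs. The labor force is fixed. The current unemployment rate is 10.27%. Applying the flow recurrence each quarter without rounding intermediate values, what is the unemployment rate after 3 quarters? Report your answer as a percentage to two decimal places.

Unemployment rate after three quarters ≈ 6.32%.

With a fixed labor force, u_{t+1} = u_t + s·(1−u_t) − f·u_t = u_t·(1−s−f) + s.
Here 1−s−f = 0.757 and s = 0.008.
u_1 = 0.102700 × 0.757 + 0.008 = 0.085744.
u_2 = 0.085744 × 0.757 + 0.008 = 0.072908.
u_3 = 0.072908 × 0.757 + 0.008 = 0.063191.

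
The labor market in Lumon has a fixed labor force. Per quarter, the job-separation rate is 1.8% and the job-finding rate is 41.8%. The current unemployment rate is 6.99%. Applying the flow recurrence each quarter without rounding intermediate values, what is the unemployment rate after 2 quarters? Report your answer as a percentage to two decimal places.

With a fixed labor force, u_{t+1} = u_t + s·(1−u_t) − f·u_t = u_t·(1−s−f) + s.
Here 1−s−f = 0.564 and s = 0.018.
u_1 = 0.069900 × 0.564 + 0.018 = 0.057424.
u_2 = 0.057424 × 0.564 + 0.018 = 0.050387.

Unemployment rate after two quarters ≈ 5.04%.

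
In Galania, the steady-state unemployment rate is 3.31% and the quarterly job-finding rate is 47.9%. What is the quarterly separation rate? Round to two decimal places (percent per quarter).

From u* = s/(s+f): s = u·f/(1−u).
s = 0.0331 × 47.9 / (1 − 0.0331) = 1.5855 / 0.9669 ≈ 1.64% per quarter.

Separation rate ≈ 1.64% per quarter.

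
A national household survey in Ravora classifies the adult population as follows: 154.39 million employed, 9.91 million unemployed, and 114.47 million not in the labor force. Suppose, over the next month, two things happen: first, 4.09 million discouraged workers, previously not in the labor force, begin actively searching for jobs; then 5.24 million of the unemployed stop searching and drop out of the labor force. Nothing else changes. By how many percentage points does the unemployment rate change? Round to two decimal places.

The unemployment rate changes by −0.66 percentage points.

Initially, labor force = 154.39 + 9.91 = 164.30 million, so u = 9.91/164.30 = 6.03%.
After the first change, unemployed and labor force both rise by 4.09 → E = 154.39, U = 14.00, labor force = 168.39 million.
After the second change, unemployed and labor force both fall by 5.24 → E = 154.39, U = 8.76, labor force = 163.15 million.
New unemployment rate = 8.76 / 163.15 = 5.37%.
Change = 5.37% − 6.03% = −0.66 percentage points.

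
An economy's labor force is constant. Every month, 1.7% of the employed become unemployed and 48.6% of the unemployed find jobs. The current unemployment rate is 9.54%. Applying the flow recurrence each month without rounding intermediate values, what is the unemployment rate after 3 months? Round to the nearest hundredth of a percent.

Unemployment rate after three months ≈ 4.14%.

With a fixed labor force, u_{t+1} = u_t + s·(1−u_t) − f·u_t = u_t·(1−s−f) + s.
Here 1−s−f = 0.497 and s = 0.017.
u_1 = 0.095400 × 0.497 + 0.017 = 0.064414.
u_2 = 0.064414 × 0.497 + 0.017 = 0.049014.
u_3 = 0.049014 × 0.497 + 0.017 = 0.041360.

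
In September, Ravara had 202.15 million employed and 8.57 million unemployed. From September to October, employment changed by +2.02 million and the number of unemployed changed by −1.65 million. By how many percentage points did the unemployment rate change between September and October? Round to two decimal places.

September: labor force = 202.15 + 8.57 = 210.72; u = 8.57/210.72 = 4.07%.
October: labor force = 204.17 + 6.92 = 211.09; u = 6.92/211.09 = 3.28%.
Change = 3.28% − 4.07% = −0.79 pp.

The unemployment rate changed by −0.79 percentage points.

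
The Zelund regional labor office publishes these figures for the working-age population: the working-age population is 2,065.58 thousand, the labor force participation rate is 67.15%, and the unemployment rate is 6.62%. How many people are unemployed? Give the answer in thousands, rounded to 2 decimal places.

Labor force = 0.6715 × 2,065.58 = 1,387.04 thousand.
Unemployed = 0.0662 × 1,387.04 ≈ 91.82 thousand.

About 91.82 thousand are unemployed.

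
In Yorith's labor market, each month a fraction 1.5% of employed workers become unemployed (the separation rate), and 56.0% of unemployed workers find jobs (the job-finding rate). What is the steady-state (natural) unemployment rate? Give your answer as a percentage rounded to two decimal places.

At steady state the flows balance: s·E = f·U, so U/(E+U) = s/(s+f).
u* = 1.5 / (1.5 + 56.0) = 1.5 / 57.50 = 2.61%.

Steady-state unemployment rate ≈ 2.61%.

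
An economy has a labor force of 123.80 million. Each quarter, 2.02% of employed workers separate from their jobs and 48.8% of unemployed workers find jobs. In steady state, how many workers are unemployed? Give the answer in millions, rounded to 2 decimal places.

About 4.92 million are unemployed in steady state.

Steady-state unemployment rate u* = s/(s+f) = 2.02/(2.02+48.8) = 0.039748.
Unemployed = u* × labor force = 0.039748 × 123.80 ≈ 4.92 million.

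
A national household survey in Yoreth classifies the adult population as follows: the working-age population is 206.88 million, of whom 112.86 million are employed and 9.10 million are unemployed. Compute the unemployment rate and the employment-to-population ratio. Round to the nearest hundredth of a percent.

Unemployment rate ≈ 7.46%; employment-population ratio ≈ 54.55%.

Labor force = employed + unemployed = 112.86 + 9.10 = 121.96 million.
Unemployment rate = 9.10 / 121.96 = 7.46%.
Employment-population ratio = 112.86 / 206.88 = 54.55%.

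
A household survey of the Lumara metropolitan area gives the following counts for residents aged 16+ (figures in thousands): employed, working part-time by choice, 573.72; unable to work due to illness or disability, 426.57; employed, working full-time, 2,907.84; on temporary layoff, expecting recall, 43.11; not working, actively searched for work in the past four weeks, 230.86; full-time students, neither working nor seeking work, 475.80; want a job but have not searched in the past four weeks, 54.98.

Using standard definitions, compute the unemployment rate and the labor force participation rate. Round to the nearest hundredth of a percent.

Employed = 573.72 + 2,907.84 = 3,481.56 thousand.
Unemployed = 43.11 + 230.86 = 273.97 thousand (jobless and actively searching, or on temporary layoff).
Labor force = 3,481.56 + 273.97 = 3,755.53 thousand.
Not in labor force = 426.57 + 475.80 + 54.98 = 957.35 thousand (those not working and not actively searching are outside the labor force — including those who want a job but have given up searching).
Civilian working-age population = 3,755.53 + 957.35 = 4,712.88 thousand.
Unemployment rate = 273.97 / 3,755.53 = 7.30%.
Labor force participation rate = 3,755.53 / 4,712.88 = 79.69%.

Unemployment rate ≈ 7.30%; labor force participation rate ≈ 79.69%.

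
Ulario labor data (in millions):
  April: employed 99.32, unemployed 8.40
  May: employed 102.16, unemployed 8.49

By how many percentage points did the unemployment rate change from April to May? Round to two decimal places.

The unemployment rate changed by −0.13 percentage points.

April: labor force = 99.32 + 8.40 = 107.72; u = 8.40/107.72 = 7.80%.
May: labor force = 102.16 + 8.49 = 110.65; u = 8.49/110.65 = 7.67%.
Change = 7.67% − 7.80% = −0.13 pp.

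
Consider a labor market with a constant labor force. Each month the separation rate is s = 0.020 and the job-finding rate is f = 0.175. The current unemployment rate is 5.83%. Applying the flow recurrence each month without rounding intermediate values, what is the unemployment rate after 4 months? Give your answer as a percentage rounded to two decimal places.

Unemployment rate after four months ≈ 8.40%.

With a fixed labor force, u_{t+1} = u_t + s·(1−u_t) − f·u_t = u_t·(1−s−f) + s.
Here 1−s−f = 0.805 and s = 0.020.
u_1 = 0.058300 × 0.805 + 0.020 = 0.066932.
u_2 = 0.066932 × 0.805 + 0.020 = 0.073880.
u_3 = 0.073880 × 0.805 + 0.020 = 0.079473.
u_4 = 0.079473 × 0.805 + 0.020 = 0.083976.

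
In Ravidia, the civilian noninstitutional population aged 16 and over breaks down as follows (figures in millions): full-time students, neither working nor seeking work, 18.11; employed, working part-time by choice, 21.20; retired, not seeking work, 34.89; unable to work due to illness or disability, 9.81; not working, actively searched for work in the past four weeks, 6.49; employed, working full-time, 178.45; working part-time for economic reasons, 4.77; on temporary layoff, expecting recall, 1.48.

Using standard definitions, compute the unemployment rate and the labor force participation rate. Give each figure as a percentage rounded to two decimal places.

Employed = 21.20 + 178.45 + 4.77 = 204.42 million (anyone who worked, including part-time for economic reasons, counts as employed).
Unemployed = 6.49 + 1.48 = 7.97 million (jobless and actively searching, or on temporary layoff).
Labor force = 204.42 + 7.97 = 212.39 million.
Not in labor force = 18.11 + 34.89 + 9.81 = 62.81 million (those not working and not actively searching are outside the labor force).
Civilian working-age population = 212.39 + 62.81 = 275.20 million.
Unemployment rate = 7.97 / 212.39 = 3.75%.
Labor force participation rate = 212.39 / 275.20 = 77.18%.

Unemployment rate ≈ 3.75%; labor force participation rate ≈ 77.18%.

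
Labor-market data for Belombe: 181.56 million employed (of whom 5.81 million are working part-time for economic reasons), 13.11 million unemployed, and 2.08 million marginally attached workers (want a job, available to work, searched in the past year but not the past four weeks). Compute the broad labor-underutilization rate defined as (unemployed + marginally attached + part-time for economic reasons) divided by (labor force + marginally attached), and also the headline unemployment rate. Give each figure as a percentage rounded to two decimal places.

Broad underutilization rate ≈ 10.67%; headline unemployment rate ≈ 6.73%.

Labor force = 181.56 + 13.11 = 194.67 million.
Numerator = 13.11 + 2.08 + 5.81 = 21.00 million.
Denominator = 194.67 + 2.08 = 196.75 million.
Broad rate = 21.00 / 196.75 = 10.67%.
Headline unemployment rate = 13.11 / 194.67 = 6.73%.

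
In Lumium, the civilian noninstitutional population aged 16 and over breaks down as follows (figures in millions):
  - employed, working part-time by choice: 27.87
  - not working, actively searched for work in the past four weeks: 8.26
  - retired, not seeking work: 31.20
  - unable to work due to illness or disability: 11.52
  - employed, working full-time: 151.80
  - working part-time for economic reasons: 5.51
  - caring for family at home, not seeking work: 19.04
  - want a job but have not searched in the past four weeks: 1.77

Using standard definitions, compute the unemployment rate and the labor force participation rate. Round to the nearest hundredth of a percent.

Unemployment rate ≈ 4.27%; labor force participation rate ≈ 75.28%.

Employed = 27.87 + 151.80 + 5.51 = 185.18 million (anyone who worked, including part-time for economic reasons, counts as employed).
Unemployed = 8.26 million.
Labor force = 185.18 + 8.26 = 193.44 million.
Not in labor force = 31.20 + 11.52 + 19.04 + 1.77 = 63.53 million (those not working and not actively searching are outside the labor force — including those who want a job but have given up searching).
Civilian working-age population = 193.44 + 63.53 = 256.97 million.
Unemployment rate = 8.26 / 193.44 = 4.27%.
Labor force participation rate = 193.44 / 256.97 = 75.28%.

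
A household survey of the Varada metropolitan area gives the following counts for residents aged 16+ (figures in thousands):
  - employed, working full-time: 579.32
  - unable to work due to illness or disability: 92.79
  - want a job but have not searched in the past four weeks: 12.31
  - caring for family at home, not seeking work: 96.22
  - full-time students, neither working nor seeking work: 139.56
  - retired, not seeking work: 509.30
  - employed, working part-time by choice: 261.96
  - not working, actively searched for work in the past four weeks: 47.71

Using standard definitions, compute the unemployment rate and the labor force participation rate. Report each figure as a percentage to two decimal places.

Employed = 579.32 + 261.96 = 841.28 thousand.
Unemployed = 47.71 thousand.
Labor force = 841.28 + 47.71 = 888.99 thousand.
Not in labor force = 92.79 + 12.31 + 96.22 + 139.56 + 509.30 = 850.18 thousand (those not working and not actively searching are outside the labor force — including those who want a job but have given up searching).
Civilian working-age population = 888.99 + 850.18 = 1,739.17 thousand.
Unemployment rate = 47.71 / 888.99 = 5.37%.
Labor force participation rate = 888.99 / 1,739.17 = 51.12%.

Unemployment rate ≈ 5.37%; labor force participation rate ≈ 51.12%.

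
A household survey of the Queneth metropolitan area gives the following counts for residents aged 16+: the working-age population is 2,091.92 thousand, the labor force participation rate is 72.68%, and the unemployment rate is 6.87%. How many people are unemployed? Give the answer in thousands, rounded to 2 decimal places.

About 104.45 thousand are unemployed.

Labor force = 0.7268 × 2,091.92 = 1,520.41 thousand.
Unemployed = 0.0687 × 1,520.41 ≈ 104.45 thousand.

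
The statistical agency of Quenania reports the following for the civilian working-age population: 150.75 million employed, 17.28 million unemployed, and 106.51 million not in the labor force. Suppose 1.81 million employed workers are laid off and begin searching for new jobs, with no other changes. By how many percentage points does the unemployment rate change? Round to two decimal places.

Initially, labor force = 150.75 + 17.28 = 168.03 million, so u = 17.28/168.03 = 10.28%.
After the change, employed falls and unemployed rises by 1.81; labor force unchanged → E = 148.94, U = 19.09, labor force = 168.03 million.
New unemployment rate = 19.09 / 168.03 = 11.36%.
Change = 11.36% − 10.28% = +1.08 percentage points.

The unemployment rate changes by +1.08 percentage points.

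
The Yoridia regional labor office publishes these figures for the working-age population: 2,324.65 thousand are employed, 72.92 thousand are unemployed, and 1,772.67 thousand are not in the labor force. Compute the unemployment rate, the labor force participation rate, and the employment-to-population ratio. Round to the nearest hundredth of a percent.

Labor force = employed + unemployed = 2,324.65 + 72.92 = 2,397.57 thousand.
Working-age population = 2,397.57 + 1,772.67 = 4,170.24 thousand.
Unemployment rate = 72.92 / 2,397.57 = 3.04%.
Labor force participation rate = 2,397.57 / 4,170.24 = 57.49%.
Employment-population ratio = 2,324.65 / 4,170.24 = 55.74%.

Unemployment rate ≈ 3.04%; labor force participation rate ≈ 57.49%; employment-population ratio ≈ 55.74%.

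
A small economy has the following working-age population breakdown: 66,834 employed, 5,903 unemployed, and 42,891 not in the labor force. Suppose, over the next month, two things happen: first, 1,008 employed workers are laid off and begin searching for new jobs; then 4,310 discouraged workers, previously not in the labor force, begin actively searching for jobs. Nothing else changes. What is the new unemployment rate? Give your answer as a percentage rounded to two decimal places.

Initially, labor force = 66,834 + 5,903 = 72,737, so u = 5,903/72,737 = 8.12%.
After the first change, employed falls and unemployed rises by 1,008; labor force unchanged → E = 65,826, U = 6,911, labor force = 72,737.
After the second change, unemployed and labor force both rise by 4,310 → E = 65,826, U = 11,221, labor force = 77,047.
New unemployment rate = 11,221 / 77,047 = 14.56%.

New unemployment rate ≈ 14.56%.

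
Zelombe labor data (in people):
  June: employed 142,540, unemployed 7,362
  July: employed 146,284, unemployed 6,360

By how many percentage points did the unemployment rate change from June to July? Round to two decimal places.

June: labor force = 142,540 + 7,362 = 149,902; u = 7,362/149,902 = 4.91%.
July: labor force = 146,284 + 6,360 = 152,644; u = 6,360/152,644 = 4.17%.
Change = 4.17% − 4.91% = −0.74 pp.

The unemployment rate changed by −0.74 percentage points.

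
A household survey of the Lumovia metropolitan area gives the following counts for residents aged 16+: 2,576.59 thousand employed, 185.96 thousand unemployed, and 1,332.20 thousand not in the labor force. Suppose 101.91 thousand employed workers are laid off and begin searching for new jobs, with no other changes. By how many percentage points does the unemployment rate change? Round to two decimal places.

The unemployment rate changes by +3.69 percentage points.

Initially, labor force = 2,576.59 + 185.96 = 2,762.55 thousand, so u = 185.96/2,762.55 = 6.73%.
After the change, employed falls and unemployed rises by 101.91; labor force unchanged → E = 2,474.68, U = 287.87, labor force = 2,762.55 thousand.
New unemployment rate = 287.87 / 2,762.55 = 10.42%.
Change = 10.42% − 6.73% = +3.69 percentage points.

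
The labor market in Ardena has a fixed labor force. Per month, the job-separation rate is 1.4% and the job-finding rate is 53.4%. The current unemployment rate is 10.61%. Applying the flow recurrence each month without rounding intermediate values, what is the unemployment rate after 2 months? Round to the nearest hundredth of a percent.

Unemployment rate after two months ≈ 4.20%.

With a fixed labor force, u_{t+1} = u_t + s·(1−u_t) − f·u_t = u_t·(1−s−f) + s.
Here 1−s−f = 0.452 and s = 0.014.
u_1 = 0.106100 × 0.452 + 0.014 = 0.061957.
u_2 = 0.061957 × 0.452 + 0.014 = 0.042005.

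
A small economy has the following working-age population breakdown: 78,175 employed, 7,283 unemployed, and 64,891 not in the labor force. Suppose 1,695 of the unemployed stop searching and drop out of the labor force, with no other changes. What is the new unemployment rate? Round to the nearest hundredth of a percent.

New unemployment rate ≈ 6.67%.

Initially, labor force = 78,175 + 7,283 = 85,458, so u = 7,283/85,458 = 8.52%.
After the change, unemployed and labor force both fall by 1,695 → E = 78,175, U = 5,588, labor force = 83,763.
New unemployment rate = 5,588 / 83,763 = 6.67%.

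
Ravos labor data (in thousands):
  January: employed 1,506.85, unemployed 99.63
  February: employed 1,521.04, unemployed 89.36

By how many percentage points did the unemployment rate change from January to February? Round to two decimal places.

The unemployment rate changed by −0.65 percentage points.

January: labor force = 1,506.85 + 99.63 = 1,606.48; u = 99.63/1,606.48 = 6.20%.
February: labor force = 1,521.04 + 89.36 = 1,610.40; u = 89.36/1,610.40 = 5.55%.
Change = 5.55% − 6.20% = −0.65 pp.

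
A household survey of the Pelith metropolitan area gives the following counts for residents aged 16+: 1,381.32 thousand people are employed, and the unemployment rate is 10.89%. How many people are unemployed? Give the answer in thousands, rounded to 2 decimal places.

Let U be the number unemployed. The labor force is E + U, and U/(E+U) = 0.1089.
So U = 0.1089 × 1,381.32 / (1 − 0.1089) = 150.4257 / 0.8911 ≈ 168.81 thousand.

About 168.81 thousand are unemployed.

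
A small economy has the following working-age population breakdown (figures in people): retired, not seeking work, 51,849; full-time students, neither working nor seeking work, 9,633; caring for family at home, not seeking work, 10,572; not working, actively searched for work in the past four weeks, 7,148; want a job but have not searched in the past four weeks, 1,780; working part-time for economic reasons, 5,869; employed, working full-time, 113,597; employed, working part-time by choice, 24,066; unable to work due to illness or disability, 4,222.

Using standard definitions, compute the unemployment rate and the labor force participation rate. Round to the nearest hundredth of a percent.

Employed = 5,869 + 113,597 + 24,066 = 143,532 (anyone who worked, including part-time for economic reasons, counts as employed).
Unemployed = 7,148.
Labor force = 143,532 + 7,148 = 150,680.
Not in labor force = 51,849 + 9,633 + 10,572 + 1,780 + 4,222 = 78,056 (those not working and not actively searching are outside the labor force — including those who want a job but have given up searching).
Civilian working-age population = 150,680 + 78,056 = 228,736.
Unemployment rate = 7,148 / 150,680 = 4.74%.
Labor force participation rate = 150,680 / 228,736 = 65.88%.

Unemployment rate ≈ 4.74%; labor force participation rate ≈ 65.88%.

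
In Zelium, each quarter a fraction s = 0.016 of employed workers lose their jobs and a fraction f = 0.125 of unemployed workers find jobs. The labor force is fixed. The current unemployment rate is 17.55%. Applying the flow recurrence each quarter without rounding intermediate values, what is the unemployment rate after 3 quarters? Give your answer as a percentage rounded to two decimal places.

Unemployment rate after three quarters ≈ 15.28%.

With a fixed labor force, u_{t+1} = u_t + s·(1−u_t) − f·u_t = u_t·(1−s−f) + s.
Here 1−s−f = 0.859 and s = 0.016.
u_1 = 0.175500 × 0.859 + 0.016 = 0.166754.
u_2 = 0.166754 × 0.859 + 0.016 = 0.159242.
u_3 = 0.159242 × 0.859 + 0.016 = 0.152789.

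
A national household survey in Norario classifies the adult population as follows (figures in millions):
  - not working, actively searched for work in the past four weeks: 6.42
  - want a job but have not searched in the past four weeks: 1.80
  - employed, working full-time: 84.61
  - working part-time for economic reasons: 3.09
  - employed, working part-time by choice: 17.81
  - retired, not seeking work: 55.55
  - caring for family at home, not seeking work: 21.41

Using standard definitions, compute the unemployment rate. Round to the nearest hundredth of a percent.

Unemployment rate ≈ 5.74%.

Employed = 84.61 + 3.09 + 17.81 = 105.51 million (anyone who worked, including part-time for economic reasons, counts as employed).
Unemployed = 6.42 million.
Labor force = 105.51 + 6.42 = 111.93 million.
Unemployment rate = 6.42 / 111.93 = 5.74%.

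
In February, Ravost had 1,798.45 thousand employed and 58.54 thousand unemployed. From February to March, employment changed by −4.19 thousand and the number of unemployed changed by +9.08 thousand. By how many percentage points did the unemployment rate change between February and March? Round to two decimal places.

February: labor force = 1,798.45 + 58.54 = 1,856.99; u = 58.54/1,856.99 = 3.15%.
March: labor force = 1,794.26 + 67.62 = 1,861.88; u = 67.62/1,861.88 = 3.63%.
Change = 3.63% − 3.15% = +0.48 pp.

The unemployment rate changed by +0.48 percentage points.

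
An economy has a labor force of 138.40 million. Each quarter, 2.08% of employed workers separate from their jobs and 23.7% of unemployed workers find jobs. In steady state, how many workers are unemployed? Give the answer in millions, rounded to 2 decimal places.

About 11.17 million are unemployed in steady state.

Steady-state unemployment rate u* = s/(s+f) = 2.08/(2.08+23.7) = 0.080683.
Unemployed = u* × labor force = 0.080683 × 138.40 ≈ 11.17 million.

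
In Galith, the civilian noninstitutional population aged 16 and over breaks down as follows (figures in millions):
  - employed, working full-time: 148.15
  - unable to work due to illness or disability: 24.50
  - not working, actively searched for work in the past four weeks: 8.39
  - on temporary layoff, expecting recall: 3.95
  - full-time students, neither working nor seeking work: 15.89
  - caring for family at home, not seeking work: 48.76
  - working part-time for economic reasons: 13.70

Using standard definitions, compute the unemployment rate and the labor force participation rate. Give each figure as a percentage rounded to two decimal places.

Unemployment rate ≈ 7.08%; labor force participation rate ≈ 66.15%.

Employed = 148.15 + 13.70 = 161.85 million (anyone who worked, including part-time for economic reasons, counts as employed).
Unemployed = 8.39 + 3.95 = 12.34 million (jobless and actively searching, or on temporary layoff).
Labor force = 161.85 + 12.34 = 174.19 million.
Not in labor force = 24.50 + 15.89 + 48.76 = 89.15 million (those not working and not actively searching are outside the labor force).
Civilian working-age population = 174.19 + 89.15 = 263.34 million.
Unemployment rate = 12.34 / 174.19 = 7.08%.
Labor force participation rate = 174.19 / 263.34 = 66.15%.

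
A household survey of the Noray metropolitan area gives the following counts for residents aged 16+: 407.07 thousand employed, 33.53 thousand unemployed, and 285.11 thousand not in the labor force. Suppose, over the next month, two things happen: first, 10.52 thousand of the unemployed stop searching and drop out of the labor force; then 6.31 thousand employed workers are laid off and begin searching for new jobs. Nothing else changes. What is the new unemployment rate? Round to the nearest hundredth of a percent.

New unemployment rate ≈ 6.82%.

Initially, labor force = 407.07 + 33.53 = 440.60 thousand, so u = 33.53/440.60 = 7.61%.
After the first change, unemployed and labor force both fall by 10.52 → E = 407.07, U = 23.01, labor force = 430.08 thousand.
After the second change, employed falls and unemployed rises by 6.31; labor force unchanged → E = 400.76, U = 29.32, labor force = 430.08 thousand.
New unemployment rate = 29.32 / 430.08 = 6.82%.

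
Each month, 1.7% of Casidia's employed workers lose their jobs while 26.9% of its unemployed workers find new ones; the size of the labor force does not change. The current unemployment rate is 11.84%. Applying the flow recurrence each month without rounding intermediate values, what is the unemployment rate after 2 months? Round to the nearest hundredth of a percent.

With a fixed labor force, u_{t+1} = u_t + s·(1−u_t) − f·u_t = u_t·(1−s−f) + s.
Here 1−s−f = 0.714 and s = 0.017.
u_1 = 0.118400 × 0.714 + 0.017 = 0.101538.
u_2 = 0.101538 × 0.714 + 0.017 = 0.089498.

Unemployment rate after two months ≈ 8.95%.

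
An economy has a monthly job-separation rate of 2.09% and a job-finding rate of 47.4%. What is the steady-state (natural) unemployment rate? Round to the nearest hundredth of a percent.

At steady state the flows balance: s·E = f·U, so U/(E+U) = s/(s+f).
u* = 2.09 / (2.09 + 47.4) = 2.09 / 49.49 = 4.22%.

Steady-state unemployment rate ≈ 4.22%.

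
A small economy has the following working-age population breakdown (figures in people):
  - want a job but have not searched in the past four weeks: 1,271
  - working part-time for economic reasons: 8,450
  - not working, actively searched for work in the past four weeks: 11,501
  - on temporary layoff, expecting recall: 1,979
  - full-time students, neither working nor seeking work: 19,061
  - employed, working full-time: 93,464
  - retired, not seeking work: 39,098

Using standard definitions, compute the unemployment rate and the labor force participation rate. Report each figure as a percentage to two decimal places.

Employed = 8,450 + 93,464 = 101,914 (anyone who worked, including part-time for economic reasons, counts as employed).
Unemployed = 11,501 + 1,979 = 13,480 (jobless and actively searching, or on temporary layoff).
Labor force = 101,914 + 13,480 = 115,394.
Not in labor force = 1,271 + 19,061 + 39,098 = 59,430 (those not working and not actively searching are outside the labor force — including those who want a job but have given up searching).
Civilian working-age population = 115,394 + 59,430 = 174,824.
Unemployment rate = 13,480 / 115,394 = 11.68%.
Labor force participation rate = 115,394 / 174,824 = 66.01%.

Unemployment rate ≈ 11.68%; labor force participation rate ≈ 66.01%.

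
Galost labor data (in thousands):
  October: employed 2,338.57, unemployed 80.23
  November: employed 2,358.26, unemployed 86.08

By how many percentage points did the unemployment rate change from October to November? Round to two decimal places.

The unemployment rate changed by +0.20 percentage points.

October: labor force = 2,338.57 + 80.23 = 2,418.80; u = 80.23/2,418.80 = 3.32%.
November: labor force = 2,358.26 + 86.08 = 2,444.34; u = 86.08/2,444.34 = 3.52%.
Change = 3.52% − 3.32% = +0.20 pp.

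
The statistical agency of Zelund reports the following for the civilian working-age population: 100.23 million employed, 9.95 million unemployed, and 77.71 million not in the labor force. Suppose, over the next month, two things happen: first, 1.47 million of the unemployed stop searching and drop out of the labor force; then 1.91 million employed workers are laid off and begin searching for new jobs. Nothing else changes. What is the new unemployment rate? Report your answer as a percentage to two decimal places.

New unemployment rate ≈ 9.56%.

Initially, labor force = 100.23 + 9.95 = 110.18 million, so u = 9.95/110.18 = 9.03%.
After the first change, unemployed and labor force both fall by 1.47 → E = 100.23, U = 8.48, labor force = 108.71 million.
After the second change, employed falls and unemployed rises by 1.91; labor force unchanged → E = 98.32, U = 10.39, labor force = 108.71 million.
New unemployment rate = 10.39 / 108.71 = 9.56%.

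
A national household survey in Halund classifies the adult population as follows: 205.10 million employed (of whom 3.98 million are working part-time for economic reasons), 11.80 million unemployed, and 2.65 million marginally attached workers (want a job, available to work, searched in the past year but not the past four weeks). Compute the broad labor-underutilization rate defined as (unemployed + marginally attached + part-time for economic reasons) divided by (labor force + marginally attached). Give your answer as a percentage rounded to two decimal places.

Labor force = 205.10 + 11.80 = 216.90 million.
Numerator = 11.80 + 2.65 + 3.98 = 18.43 million.
Denominator = 216.90 + 2.65 = 219.55 million.
Broad rate = 18.43 / 219.55 = 8.39%.

Broad underutilization rate ≈ 8.39%.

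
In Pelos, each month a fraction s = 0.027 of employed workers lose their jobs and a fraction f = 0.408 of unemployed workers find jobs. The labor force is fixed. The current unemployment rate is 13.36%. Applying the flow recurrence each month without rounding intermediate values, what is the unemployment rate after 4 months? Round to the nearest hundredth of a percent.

With a fixed labor force, u_{t+1} = u_t + s·(1−u_t) − f·u_t = u_t·(1−s−f) + s.
Here 1−s−f = 0.565 and s = 0.027.
u_1 = 0.133600 × 0.565 + 0.027 = 0.102484.
u_2 = 0.102484 × 0.565 + 0.027 = 0.084903.
u_3 = 0.084903 × 0.565 + 0.027 = 0.074970.
u_4 = 0.074970 × 0.565 + 0.027 = 0.069358.

Unemployment rate after four months ≈ 6.94%.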